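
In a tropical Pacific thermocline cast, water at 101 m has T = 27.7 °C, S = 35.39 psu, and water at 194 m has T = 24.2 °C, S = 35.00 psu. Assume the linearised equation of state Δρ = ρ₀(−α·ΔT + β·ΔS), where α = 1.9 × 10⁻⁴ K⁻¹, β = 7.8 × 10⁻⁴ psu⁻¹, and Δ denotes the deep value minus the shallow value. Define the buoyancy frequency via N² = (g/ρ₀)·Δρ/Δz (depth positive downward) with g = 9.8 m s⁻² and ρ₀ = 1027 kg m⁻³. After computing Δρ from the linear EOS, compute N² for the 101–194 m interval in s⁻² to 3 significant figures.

3.80 × 10⁻⁵ s⁻²

ΔT = -3.5 K, ΔS = -0.39 psu (deep − shallow).
Δρ/ρ₀ = −αΔT + βΔS = 6.65 × 10⁻⁴ − 3.042 × 10⁻⁴ = 3.608 × 10⁻⁴, so Δρ ≈ 0.3705 kg m⁻³.
N² = (g/ρ₀)·Δρ/Δz = g·(Δρ/ρ₀)/Δz = 9.8 × 3.608 × 10⁻⁴ / 93 = 3.8020 × 10⁻⁵ s⁻² ≈ 3.80 × 10⁻⁵ s⁻².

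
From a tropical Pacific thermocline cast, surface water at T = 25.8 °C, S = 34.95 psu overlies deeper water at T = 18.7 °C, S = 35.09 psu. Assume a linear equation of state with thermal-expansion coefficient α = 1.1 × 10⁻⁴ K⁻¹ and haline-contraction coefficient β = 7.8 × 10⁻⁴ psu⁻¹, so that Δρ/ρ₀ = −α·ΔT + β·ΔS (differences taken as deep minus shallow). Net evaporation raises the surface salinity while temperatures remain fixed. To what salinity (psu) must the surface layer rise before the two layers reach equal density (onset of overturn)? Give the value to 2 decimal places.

Neutral buoyancy requires −α(T_deep − T_surf) + β(S_deep − S_surf′) = 0.
S_surf′ = S_deep − (α/β)·ΔT = 35.09 − (1.1 × 10⁻⁴/7.8 × 10⁻⁴)·(-7.1) = 36.0913 psu.
Increase required: 36.0913 − 34.95 = 1.1413 psu.

36.09 psu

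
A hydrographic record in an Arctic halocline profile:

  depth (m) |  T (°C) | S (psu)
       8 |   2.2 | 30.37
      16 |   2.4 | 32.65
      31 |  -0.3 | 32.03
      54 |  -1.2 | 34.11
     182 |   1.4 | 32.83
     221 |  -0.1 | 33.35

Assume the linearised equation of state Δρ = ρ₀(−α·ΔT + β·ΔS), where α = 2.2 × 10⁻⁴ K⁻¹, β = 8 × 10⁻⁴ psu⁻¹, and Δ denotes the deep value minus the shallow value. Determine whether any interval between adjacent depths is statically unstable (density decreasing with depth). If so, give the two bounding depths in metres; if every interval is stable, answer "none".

54–182 m

Evaluate Δρ/ρ₀ = −αΔT + βΔS across each adjacent pair:
  8–16 m: −αΔT+βΔS = −(2.2 × 10⁻⁴)(+0.2)+(8 × 10⁻⁴)(+2.28) = 1.8 × 10⁻³ → stable
  16–31 m: −αΔT+βΔS = −(2.2 × 10⁻⁴)(-2.7)+(8 × 10⁻⁴)(-0.62) = 9.8 × 10⁻⁵ → stable
  31–54 m: −αΔT+βΔS = −(2.2 × 10⁻⁴)(-0.9)+(8 × 10⁻⁴)(+2.08) = 1.9 × 10⁻³ → stable
  54–182 m: −αΔT+βΔS = −(2.2 × 10⁻⁴)(+2.6)+(8 × 10⁻⁴)(-1.28) = -1.6 × 10⁻³ → UNSTABLE
  182–221 m: −αΔT+βΔS = −(2.2 × 10⁻⁴)(-1.5)+(8 × 10⁻⁴)(+0.52) = 7.5 × 10⁻⁴ → stable
The 54–182 m interval has Δρ < 0: lighter water underlies denser water.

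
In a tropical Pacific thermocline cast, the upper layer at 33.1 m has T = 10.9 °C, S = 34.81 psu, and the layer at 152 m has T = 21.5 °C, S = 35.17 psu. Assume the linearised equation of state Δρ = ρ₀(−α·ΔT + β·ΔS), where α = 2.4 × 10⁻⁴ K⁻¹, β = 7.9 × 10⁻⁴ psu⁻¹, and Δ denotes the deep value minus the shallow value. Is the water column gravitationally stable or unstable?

ΔT = 21.5 − 10.9 = +10.6 K and ΔS = 35.17 − 34.81 = +0.36 psu (deep − shallow).
−αΔT = -2.544 × 10⁻³; βΔS = 2.844 × 10⁻⁴; sum Δρ/ρ₀ = -2.2596 × 10⁻³.
Δρ/ρ₀ < 0, so Δρ < 0: deeper water is lighter → statically unstable; the column would overturn.

unstable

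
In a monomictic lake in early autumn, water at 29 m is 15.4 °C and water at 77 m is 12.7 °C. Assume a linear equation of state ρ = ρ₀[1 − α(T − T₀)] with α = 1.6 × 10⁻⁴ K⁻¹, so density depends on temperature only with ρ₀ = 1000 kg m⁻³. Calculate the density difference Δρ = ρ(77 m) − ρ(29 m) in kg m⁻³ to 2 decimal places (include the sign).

+0.43 kg m⁻³

ΔT = -2.7 K, Δρ/ρ₀ = −αΔT = 4.32 × 10⁻⁴.
Δρ = 1000 × (4.32 × 10⁻⁴) = +0.43 kg m⁻³.
Positive Δρ: denser below, stable.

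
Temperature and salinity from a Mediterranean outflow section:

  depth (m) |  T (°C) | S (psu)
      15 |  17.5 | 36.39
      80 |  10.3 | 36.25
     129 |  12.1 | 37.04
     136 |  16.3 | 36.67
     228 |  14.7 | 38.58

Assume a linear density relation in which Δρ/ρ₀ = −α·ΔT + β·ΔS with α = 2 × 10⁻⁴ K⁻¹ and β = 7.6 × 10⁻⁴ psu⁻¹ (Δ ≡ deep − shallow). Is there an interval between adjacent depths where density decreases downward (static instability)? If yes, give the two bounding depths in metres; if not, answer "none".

129–136 m

Evaluate Δρ/ρ₀ = −αΔT + βΔS across each adjacent pair:
  15–80 m: −αΔT+βΔS = −(2 × 10⁻⁴)(-7.2)+(7.6 × 10⁻⁴)(-0.14) = 1.3 × 10⁻³ → stable
  80–129 m: −αΔT+βΔS = −(2 × 10⁻⁴)(+1.8)+(7.6 × 10⁻⁴)(+0.79) = 2.4 × 10⁻⁴ → stable
  129–136 m: −αΔT+βΔS = −(2 × 10⁻⁴)(+4.2)+(7.6 × 10⁻⁴)(-0.37) = -1.1 × 10⁻³ → UNSTABLE
  136–228 m: −αΔT+βΔS = −(2 × 10⁻⁴)(-1.6)+(7.6 × 10⁻⁴)(+1.91) = 1.8 × 10⁻³ → stable
The 129–136 m interval has Δρ < 0: lighter water underlies denser water.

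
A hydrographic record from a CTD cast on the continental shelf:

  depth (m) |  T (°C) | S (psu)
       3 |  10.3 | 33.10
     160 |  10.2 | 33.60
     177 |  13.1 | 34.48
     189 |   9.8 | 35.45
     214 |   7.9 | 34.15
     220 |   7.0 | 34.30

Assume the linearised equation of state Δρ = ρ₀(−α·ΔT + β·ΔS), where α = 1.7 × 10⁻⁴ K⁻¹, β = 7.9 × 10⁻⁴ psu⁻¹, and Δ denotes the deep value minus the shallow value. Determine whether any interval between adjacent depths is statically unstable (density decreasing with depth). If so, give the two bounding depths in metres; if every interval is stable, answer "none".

Evaluate Δρ/ρ₀ = −αΔT + βΔS across each adjacent pair:
  3–160 m: −αΔT+βΔS = −(1.7 × 10⁻⁴)(-0.1)+(7.9 × 10⁻⁴)(+0.50) = 4.1 × 10⁻⁴ → stable
  160–177 m: −αΔT+βΔS = −(1.7 × 10⁻⁴)(+2.9)+(7.9 × 10⁻⁴)(+0.88) = 2.0 × 10⁻⁴ → stable
  177–189 m: −αΔT+βΔS = −(1.7 × 10⁻⁴)(-3.3)+(7.9 × 10⁻⁴)(+0.97) = 1.3 × 10⁻³ → stable
  189–214 m: −αΔT+βΔS = −(1.7 × 10⁻⁴)(-1.9)+(7.9 × 10⁻⁴)(-1.30) = -7.0 × 10⁻⁴ → UNSTABLE
  214–220 m: −αΔT+βΔS = −(1.7 × 10⁻⁴)(-0.9)+(7.9 × 10⁻⁴)(+0.15) = 2.7 × 10⁻⁴ → stable
The 189–214 m interval has Δρ < 0: lighter water underlies denser water.

189–214 m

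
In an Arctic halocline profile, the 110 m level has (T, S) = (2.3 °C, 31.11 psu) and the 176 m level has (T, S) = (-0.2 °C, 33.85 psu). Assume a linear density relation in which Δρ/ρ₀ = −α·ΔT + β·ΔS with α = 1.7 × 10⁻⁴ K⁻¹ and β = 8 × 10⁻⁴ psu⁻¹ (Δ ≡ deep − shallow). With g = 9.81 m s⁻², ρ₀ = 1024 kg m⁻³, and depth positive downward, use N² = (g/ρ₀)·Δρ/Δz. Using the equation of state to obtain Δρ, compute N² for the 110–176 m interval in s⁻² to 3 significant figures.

3.89 × 10⁻⁴ s⁻²

ΔT = -2.5 K, ΔS = +2.74 psu (deep − shallow).
Δρ/ρ₀ = −αΔT + βΔS = 4.25 × 10⁻⁴ + 2.192 × 10⁻³ = 2.617 × 10⁻³, so Δρ ≈ 2.680 kg m⁻³.
N² = (g/ρ₀)·Δρ/Δz = g·(Δρ/ρ₀)/Δz = 9.81 × 2.617 × 10⁻³ / 66 = 3.8898 × 10⁻⁴ s⁻² ≈ 3.89 × 10⁻⁴ s⁻².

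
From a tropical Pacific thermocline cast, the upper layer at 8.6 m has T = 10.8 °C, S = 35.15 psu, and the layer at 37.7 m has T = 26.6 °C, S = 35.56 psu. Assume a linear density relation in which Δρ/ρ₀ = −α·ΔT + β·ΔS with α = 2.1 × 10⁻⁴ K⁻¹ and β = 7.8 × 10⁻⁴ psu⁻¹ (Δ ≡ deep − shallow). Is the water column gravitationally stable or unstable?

unstable

ΔT = 26.6 − 10.8 = +15.8 K and ΔS = 35.56 − 35.15 = +0.41 psu (deep − shallow).
−αΔT = -3.318 × 10⁻³; βΔS = 3.198 × 10⁻⁴; sum Δρ/ρ₀ = -2.9982 × 10⁻³.
Δρ/ρ₀ < 0, so Δρ < 0: deeper water is lighter → statically unstable; the column would overturn.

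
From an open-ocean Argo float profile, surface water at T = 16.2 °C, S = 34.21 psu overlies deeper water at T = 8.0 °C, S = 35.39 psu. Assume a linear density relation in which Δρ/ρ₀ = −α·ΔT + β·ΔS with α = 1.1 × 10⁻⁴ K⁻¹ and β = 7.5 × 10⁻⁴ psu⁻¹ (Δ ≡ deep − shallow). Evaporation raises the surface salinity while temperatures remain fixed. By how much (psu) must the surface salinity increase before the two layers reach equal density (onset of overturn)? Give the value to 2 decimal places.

2.38 psu

Neutral buoyancy requires −α(T_deep − T_surf) + β(S_deep − S_surf′) = 0.
S_surf′ = S_deep − (α/β)·ΔT = 35.39 − (1.1 × 10⁻⁴/7.5 × 10⁻⁴)·(-8.2) = 36.5927 psu.
Increase required: 36.5927 − 34.21 = 2.3827 psu.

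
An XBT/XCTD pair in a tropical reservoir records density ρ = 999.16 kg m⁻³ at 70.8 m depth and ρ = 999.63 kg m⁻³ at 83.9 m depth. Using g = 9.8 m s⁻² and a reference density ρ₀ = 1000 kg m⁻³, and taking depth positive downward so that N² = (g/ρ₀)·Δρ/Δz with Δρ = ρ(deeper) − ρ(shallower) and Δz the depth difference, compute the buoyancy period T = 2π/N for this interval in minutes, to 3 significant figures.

Δρ = 999.63 − 999.16 = 0.47 kg m⁻³ over Δz = 83.9 − 70.8 = 13.1 m.
N² = (9.8/1000) × (0.47/13.1) = 3.5160 × 10⁻⁴ s⁻².
N = √(3.5160 × 10⁻⁴) = 0.018751 rad s⁻¹, so T = 2π/N = 335.09 s = 5.5848 min ≈ 5.58 min.

5.58 min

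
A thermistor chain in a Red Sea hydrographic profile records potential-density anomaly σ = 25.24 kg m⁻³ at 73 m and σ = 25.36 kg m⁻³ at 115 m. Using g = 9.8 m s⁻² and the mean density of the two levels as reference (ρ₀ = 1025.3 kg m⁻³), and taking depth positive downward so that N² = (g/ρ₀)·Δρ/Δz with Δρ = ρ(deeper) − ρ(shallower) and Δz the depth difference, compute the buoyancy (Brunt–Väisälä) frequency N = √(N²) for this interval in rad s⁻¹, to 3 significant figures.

Δρ = 1025.36 − 1025.24 = 0.12 kg m⁻³ over Δz = 115 − 73 = 42 m.
N² = (9.8/1025.3) × (0.12/42) = 2.7309 × 10⁻⁵ s⁻².
N = √(2.7309 × 10⁻⁵) = 5.2258 × 10⁻³ rad s⁻¹ ≈ 5.23 × 10⁻³ rad s⁻¹.

5.23 × 10⁻³ rad s⁻¹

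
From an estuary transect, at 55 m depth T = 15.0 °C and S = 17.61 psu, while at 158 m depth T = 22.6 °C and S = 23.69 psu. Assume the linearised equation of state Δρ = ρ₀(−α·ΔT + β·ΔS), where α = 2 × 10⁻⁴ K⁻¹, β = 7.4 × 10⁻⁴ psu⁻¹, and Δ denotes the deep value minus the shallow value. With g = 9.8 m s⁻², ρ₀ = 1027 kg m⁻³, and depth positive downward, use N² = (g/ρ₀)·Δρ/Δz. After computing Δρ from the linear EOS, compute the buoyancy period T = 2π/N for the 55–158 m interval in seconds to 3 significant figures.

ΔT = +7.6 K, ΔS = +6.08 psu (deep − shallow).
Δρ/ρ₀ = −αΔT + βΔS = -1.52 × 10⁻³ + 4.4992 × 10⁻³ = 2.9792 × 10⁻³, so Δρ ≈ 3.060 kg m⁻³.
N² = (g/ρ₀)·Δρ/Δz = g·(Δρ/ρ₀)/Δz = 9.8 × 2.9792 × 10⁻³ / 103 = 2.8346 × 10⁻⁴ s⁻².
N = √(2.8346 × 10⁻⁴) = 0.016836 rad s⁻¹ → T = 2π/N = 373.20 s ≈ 373 s.

373 s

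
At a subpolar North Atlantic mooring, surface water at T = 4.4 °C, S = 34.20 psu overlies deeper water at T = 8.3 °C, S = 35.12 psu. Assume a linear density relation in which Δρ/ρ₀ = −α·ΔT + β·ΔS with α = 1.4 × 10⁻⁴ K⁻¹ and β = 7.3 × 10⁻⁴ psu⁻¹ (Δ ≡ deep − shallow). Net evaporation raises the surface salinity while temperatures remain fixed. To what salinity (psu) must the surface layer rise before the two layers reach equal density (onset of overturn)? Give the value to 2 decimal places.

Neutral buoyancy requires −α(T_deep − T_surf) + β(S_deep − S_surf′) = 0.
S_surf′ = S_deep − (α/β)·ΔT = 35.12 − (1.4 × 10⁻⁴/7.3 × 10⁻⁴)·(+3.9) = 34.3721 psu.
Increase required: 34.3721 − 34.20 = 0.1721 psu.

34.37 psu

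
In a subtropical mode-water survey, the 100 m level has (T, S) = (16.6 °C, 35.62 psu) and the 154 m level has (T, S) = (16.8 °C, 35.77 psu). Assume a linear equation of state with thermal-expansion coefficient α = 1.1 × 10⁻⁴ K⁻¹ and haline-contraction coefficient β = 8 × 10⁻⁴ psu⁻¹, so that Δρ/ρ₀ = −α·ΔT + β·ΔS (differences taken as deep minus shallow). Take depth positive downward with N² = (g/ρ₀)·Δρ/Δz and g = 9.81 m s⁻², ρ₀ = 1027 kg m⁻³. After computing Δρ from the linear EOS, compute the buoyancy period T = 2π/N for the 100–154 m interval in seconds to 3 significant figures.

ΔT = +0.2 K, ΔS = +0.15 psu (deep − shallow).
Δρ/ρ₀ = −αΔT + βΔS = -2.20 × 10⁻⁵ + 1.20 × 10⁻⁴ = 9.80 × 10⁻⁵, so Δρ ≈ 0.1006 kg m⁻³.
N² = (g/ρ₀)·Δρ/Δz = g·(Δρ/ρ₀)/Δz = 9.81 × 9.80 × 10⁻⁵ / 54 = 1.7803 × 10⁻⁵ s⁻².
N = √(1.7803 × 10⁻⁵) = 4.2194 × 10⁻³ rad s⁻¹ → T = 2π/N = 1.4891 × 10³ s ≈ 1.49 × 10³ s.

1.49 × 10³ s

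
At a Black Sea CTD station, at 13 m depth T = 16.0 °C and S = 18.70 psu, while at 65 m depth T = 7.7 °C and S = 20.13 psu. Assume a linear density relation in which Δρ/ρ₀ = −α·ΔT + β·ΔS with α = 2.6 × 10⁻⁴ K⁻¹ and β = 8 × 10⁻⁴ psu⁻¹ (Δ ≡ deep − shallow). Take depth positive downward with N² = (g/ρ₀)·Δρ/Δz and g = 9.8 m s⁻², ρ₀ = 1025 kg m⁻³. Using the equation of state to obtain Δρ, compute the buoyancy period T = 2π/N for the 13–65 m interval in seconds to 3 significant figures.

252 s

ΔT = -8.3 K, ΔS = +1.43 psu (deep − shallow).
Δρ/ρ₀ = −αΔT + βΔS = 2.158 × 10⁻³ + 1.144 × 10⁻³ = 3.302 × 10⁻³, so Δρ ≈ 3.385 kg m⁻³.
N² = (g/ρ₀)·Δρ/Δz = g·(Δρ/ρ₀)/Δz = 9.8 × 3.302 × 10⁻³ / 52 = 6.2230 × 10⁻⁴ s⁻².
N = √(6.2230 × 10⁻⁴) = 0.024946 rad s⁻¹ → T = 2π/N = 251.87 s ≈ 252 s.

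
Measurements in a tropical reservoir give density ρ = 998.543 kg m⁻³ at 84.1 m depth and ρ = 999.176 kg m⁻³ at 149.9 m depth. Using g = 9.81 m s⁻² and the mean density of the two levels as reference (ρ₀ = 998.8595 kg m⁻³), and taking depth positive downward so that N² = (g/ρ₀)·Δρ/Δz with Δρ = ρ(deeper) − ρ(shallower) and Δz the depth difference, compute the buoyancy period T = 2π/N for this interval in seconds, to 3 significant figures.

646 s

Δρ = 999.176 − 998.543 = 0.633 kg m⁻³ over Δz = 149.9 − 84.1 = 65.8 m.
N² = (9.81/998.8595) × (0.633/65.8) = 9.4481 × 10⁻⁵ s⁻².
N = √(9.4481 × 10⁻⁵) = 9.7201 × 10⁻³ rad s⁻¹, so T = 2π/N = 646.41 s ≈ 646 s.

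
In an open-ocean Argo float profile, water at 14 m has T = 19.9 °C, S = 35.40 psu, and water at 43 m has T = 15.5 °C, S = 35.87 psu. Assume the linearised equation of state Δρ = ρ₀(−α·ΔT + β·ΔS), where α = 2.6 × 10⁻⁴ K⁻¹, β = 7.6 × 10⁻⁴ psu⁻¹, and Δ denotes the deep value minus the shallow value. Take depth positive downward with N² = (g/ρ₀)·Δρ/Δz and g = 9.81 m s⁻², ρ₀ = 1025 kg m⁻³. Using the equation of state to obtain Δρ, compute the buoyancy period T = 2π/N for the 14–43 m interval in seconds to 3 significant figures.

ΔT = -4.4 K, ΔS = +0.47 psu (deep − shallow).
Δρ/ρ₀ = −αΔT + βΔS = 1.144 × 10⁻³ + 3.572 × 10⁻⁴ = 1.5012 × 10⁻³, so Δρ ≈ 1.539 kg m⁻³.
N² = (g/ρ₀)·Δρ/Δz = g·(Δρ/ρ₀)/Δz = 9.81 × 1.5012 × 10⁻³ / 29 = 5.0782 × 10⁻⁴ s⁻².
N = √(5.0782 × 10⁻⁴) = 0.022535 rad s⁻¹ → T = 2π/N = 278.82 s ≈ 279 s.

279 s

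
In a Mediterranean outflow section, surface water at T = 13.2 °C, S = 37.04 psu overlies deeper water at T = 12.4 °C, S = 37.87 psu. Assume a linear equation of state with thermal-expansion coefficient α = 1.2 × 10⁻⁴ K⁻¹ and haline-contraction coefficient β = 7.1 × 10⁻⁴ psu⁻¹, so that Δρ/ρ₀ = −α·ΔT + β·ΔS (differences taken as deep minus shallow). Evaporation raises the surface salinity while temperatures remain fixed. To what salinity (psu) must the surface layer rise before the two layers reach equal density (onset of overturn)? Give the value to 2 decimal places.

38.01 psu

Neutral buoyancy requires −α(T_deep − T_surf) + β(S_deep − S_surf′) = 0.
S_surf′ = S_deep − (α/β)·ΔT = 37.87 − (1.2 × 10⁻⁴/7.1 × 10⁻⁴)·(-0.8) = 38.0052 psu.
Increase required: 38.0052 − 37.04 = 0.9652 psu.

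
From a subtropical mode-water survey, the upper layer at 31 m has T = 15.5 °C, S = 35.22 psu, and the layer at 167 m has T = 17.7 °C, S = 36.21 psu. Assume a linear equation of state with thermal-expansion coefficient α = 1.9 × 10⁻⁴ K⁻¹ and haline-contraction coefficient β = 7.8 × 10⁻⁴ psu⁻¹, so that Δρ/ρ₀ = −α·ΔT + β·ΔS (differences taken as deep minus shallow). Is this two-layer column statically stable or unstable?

stable

ΔT = 17.7 − 15.5 = +2.2 K and ΔS = 36.21 − 35.22 = +0.99 psu (deep − shallow).
−αΔT = -4.18 × 10⁻⁴; βΔS = 7.722 × 10⁻⁴; sum Δρ/ρ₀ = 3.542 × 10⁻⁴.
Δρ/ρ₀ > 0, so Δρ > 0: deeper water is denser → statically stable.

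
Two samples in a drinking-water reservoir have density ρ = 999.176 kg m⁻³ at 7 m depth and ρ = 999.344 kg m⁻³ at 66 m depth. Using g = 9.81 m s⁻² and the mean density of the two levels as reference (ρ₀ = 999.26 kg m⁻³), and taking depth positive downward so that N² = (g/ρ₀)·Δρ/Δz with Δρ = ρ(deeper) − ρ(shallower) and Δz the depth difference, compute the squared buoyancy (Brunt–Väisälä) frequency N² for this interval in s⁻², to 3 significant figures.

Δρ = 999.344 − 999.176 = 0.168 kg m⁻³ over Δz = 66 − 7 = 59 m.
N² = (9.81/999.26) × (0.168/59) = 2.7954 × 10⁻⁵ s⁻² ≈ 2.80 × 10⁻⁵ s⁻².

2.80 × 10⁻⁵ s⁻²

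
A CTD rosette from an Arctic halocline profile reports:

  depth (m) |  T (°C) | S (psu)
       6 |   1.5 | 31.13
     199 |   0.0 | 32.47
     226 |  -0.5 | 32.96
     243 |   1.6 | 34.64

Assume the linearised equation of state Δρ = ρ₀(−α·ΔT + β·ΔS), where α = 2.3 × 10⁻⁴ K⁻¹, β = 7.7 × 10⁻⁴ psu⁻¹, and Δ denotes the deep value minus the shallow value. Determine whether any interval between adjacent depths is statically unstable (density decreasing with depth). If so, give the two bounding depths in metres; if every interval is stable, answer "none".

none

Evaluate Δρ/ρ₀ = −αΔT + βΔS across each adjacent pair:
  6–199 m: −αΔT+βΔS = −(2.3 × 10⁻⁴)(-1.5)+(7.7 × 10⁻⁴)(+1.34) = 1.4 × 10⁻³ → stable
  199–226 m: −αΔT+βΔS = −(2.3 × 10⁻⁴)(-0.5)+(7.7 × 10⁻⁴)(+0.49) = 4.9 × 10⁻⁴ → stable
  226–243 m: −αΔT+βΔS = −(2.3 × 10⁻⁴)(+2.1)+(7.7 × 10⁻⁴)(+1.68) = 8.1 × 10⁻⁴ → stable
Every interval has Δρ > 0: the column is stably stratified throughout.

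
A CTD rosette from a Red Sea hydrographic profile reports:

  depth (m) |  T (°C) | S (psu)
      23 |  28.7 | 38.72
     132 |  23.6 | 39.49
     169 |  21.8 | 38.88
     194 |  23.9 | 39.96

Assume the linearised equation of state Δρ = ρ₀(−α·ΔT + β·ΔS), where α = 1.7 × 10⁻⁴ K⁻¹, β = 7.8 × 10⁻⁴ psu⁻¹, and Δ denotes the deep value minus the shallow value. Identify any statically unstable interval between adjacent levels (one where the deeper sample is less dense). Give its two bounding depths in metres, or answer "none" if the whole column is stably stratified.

Evaluate Δρ/ρ₀ = −αΔT + βΔS across each adjacent pair:
  23–132 m: −αΔT+βΔS = −(1.7 × 10⁻⁴)(-5.1)+(7.8 × 10⁻⁴)(+0.77) = 1.5 × 10⁻³ → stable
  132–169 m: −αΔT+βΔS = −(1.7 × 10⁻⁴)(-1.8)+(7.8 × 10⁻⁴)(-0.61) = -1.7 × 10⁻⁴ → UNSTABLE
  169–194 m: −αΔT+βΔS = −(1.7 × 10⁻⁴)(+2.1)+(7.8 × 10⁻⁴)(+1.08) = 4.9 × 10⁻⁴ → stable
The 132–169 m interval has Δρ < 0: lighter water underlies denser water.

132–169 m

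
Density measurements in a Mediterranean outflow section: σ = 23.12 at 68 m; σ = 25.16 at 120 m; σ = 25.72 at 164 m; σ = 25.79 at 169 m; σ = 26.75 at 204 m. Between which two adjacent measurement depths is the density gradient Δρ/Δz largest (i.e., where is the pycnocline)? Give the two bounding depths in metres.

Compute the density gradient over each adjacent pair:
  68–120 m: Δρ/Δz = 2.04/52 = 0.039 kg m⁻⁴
  120–164 m: Δρ/Δz = 0.56/44 = 0.013 kg m⁻⁴
  164–169 m: Δρ/Δz = 0.07/5 = 0.014 kg m⁻⁴
  169–204 m: Δρ/Δz = 0.96/35 = 0.027 kg m⁻⁴
The largest gradient is in the 68–120 m interval — the pycnocline.

68–120 m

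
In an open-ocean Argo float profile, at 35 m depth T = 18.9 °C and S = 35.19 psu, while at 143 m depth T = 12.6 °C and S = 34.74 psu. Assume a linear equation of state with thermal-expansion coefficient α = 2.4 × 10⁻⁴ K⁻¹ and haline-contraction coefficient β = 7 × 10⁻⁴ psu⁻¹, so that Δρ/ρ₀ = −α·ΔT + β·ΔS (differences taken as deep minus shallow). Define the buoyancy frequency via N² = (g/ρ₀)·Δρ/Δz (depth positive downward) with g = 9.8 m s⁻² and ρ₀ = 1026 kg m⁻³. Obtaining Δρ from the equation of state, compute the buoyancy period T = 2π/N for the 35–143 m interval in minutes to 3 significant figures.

ΔT = -6.3 K, ΔS = -0.45 psu (deep − shallow).
Δρ/ρ₀ = −αΔT + βΔS = 1.512 × 10⁻³ − 3.15 × 10⁻⁴ = 1.197 × 10⁻³, so Δρ ≈ 1.228 kg m⁻³.
N² = (g/ρ₀)·Δρ/Δz = g·(Δρ/ρ₀)/Δz = 9.8 × 1.197 × 10⁻³ / 108 = 1.0862 × 10⁻⁴ s⁻².
N = √(1.0862 × 10⁻⁴) = 0.010422 rad s⁻¹ → T = 2π/N = 602.88 s = 10.048 min ≈ 10.0 min.

10.0 min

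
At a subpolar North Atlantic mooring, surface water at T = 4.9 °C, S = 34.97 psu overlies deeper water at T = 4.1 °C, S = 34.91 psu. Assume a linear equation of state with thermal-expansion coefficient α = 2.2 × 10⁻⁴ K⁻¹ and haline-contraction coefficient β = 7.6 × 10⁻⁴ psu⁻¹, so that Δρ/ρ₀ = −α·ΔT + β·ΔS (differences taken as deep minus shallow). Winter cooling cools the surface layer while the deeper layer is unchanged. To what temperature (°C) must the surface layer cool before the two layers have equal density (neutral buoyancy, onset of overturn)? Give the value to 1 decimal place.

4.3 °C

Neutral buoyancy requires Δρ = 0, i.e. −α(T_deep − T_surf′) + β(S_deep − S_surf) = 0.
T_surf′ = T_deep − (β/α)·ΔS = 4.1 − (7.6 × 10⁻⁴/2.2 × 10⁻⁴)·(-0.06) = 4.307 °C.
Cooling required: 4.9 − (4.307) = 0.593 °C.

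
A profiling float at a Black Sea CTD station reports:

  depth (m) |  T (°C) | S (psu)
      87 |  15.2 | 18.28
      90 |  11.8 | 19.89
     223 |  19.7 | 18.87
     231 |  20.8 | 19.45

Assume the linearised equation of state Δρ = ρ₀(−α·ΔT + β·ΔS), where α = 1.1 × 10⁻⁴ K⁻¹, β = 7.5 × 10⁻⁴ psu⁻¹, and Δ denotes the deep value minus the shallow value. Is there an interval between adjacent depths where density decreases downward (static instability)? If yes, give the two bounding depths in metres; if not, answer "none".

Evaluate Δρ/ρ₀ = −αΔT + βΔS across each adjacent pair:
  87–90 m: −αΔT+βΔS = −(1.1 × 10⁻⁴)(-3.4)+(7.5 × 10⁻⁴)(+1.61) = 1.6 × 10⁻³ → stable
  90–223 m: −αΔT+βΔS = −(1.1 × 10⁻⁴)(+7.9)+(7.5 × 10⁻⁴)(-1.02) = -1.6 × 10⁻³ → UNSTABLE
  223–231 m: −αΔT+βΔS = −(1.1 × 10⁻⁴)(+1.1)+(7.5 × 10⁻⁴)(+0.58) = 3.1 × 10⁻⁴ → stable
The 90–223 m interval has Δρ < 0: lighter water underlies denser water.

90–223 m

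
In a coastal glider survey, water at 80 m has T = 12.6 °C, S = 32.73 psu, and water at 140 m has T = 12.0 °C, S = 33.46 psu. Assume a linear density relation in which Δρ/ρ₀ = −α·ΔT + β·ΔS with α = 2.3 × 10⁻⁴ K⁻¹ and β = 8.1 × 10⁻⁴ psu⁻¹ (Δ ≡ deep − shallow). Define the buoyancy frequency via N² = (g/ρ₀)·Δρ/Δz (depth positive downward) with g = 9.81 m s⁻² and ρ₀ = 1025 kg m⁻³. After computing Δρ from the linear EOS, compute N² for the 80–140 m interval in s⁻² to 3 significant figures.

1.19 × 10⁻⁴ s⁻²

ΔT = -0.6 K, ΔS = +0.73 psu (deep − shallow).
Δρ/ρ₀ = −αΔT + βΔS = 1.38 × 10⁻⁴ + 5.913 × 10⁻⁴ = 7.293 × 10⁻⁴, so Δρ ≈ 0.7475 kg m⁻³.
N² = (g/ρ₀)·Δρ/Δz = g·(Δρ/ρ₀)/Δz = 9.81 × 7.293 × 10⁻⁴ / 60 = 1.1924 × 10⁻⁴ s⁻² ≈ 1.19 × 10⁻⁴ s⁻².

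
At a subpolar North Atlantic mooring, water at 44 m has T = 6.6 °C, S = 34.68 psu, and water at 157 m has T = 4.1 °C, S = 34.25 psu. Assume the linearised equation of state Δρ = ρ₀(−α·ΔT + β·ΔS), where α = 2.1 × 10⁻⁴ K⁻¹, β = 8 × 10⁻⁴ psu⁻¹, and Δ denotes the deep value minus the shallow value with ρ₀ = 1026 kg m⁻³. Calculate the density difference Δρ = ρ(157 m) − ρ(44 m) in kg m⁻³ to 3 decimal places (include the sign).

+0.186 kg m⁻³

ΔT = -2.5 K, ΔS = -0.43 psu (deep − shallow).
Δρ/ρ₀ = −(2.1 × 10⁻⁴)(-2.5) + (8 × 10⁻⁴)(-0.43) = 1.81 × 10⁻⁴.
Δρ = 1026 × (1.81 × 10⁻⁴) = +0.186 kg m⁻³.
Positive Δρ: denser below, stable.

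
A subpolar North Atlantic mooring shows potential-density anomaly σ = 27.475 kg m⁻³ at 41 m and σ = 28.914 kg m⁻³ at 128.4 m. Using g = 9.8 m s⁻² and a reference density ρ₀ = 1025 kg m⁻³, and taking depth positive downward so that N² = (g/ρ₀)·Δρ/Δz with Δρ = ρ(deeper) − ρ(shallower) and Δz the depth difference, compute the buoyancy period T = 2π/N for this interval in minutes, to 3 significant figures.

8.35 min

Δρ = 1028.914 − 1027.475 = 1.439 kg m⁻³ over Δz = 128.4 − 41 = 87.4 m.
N² = (9.8/1025) × (1.439/87.4) = 1.5742 × 10⁻⁴ s⁻².
N = √(1.5742 × 10⁻⁴) = 0.012547 rad s⁻¹, so T = 2π/N = 500.77 s = 8.3462 min ≈ 8.35 min.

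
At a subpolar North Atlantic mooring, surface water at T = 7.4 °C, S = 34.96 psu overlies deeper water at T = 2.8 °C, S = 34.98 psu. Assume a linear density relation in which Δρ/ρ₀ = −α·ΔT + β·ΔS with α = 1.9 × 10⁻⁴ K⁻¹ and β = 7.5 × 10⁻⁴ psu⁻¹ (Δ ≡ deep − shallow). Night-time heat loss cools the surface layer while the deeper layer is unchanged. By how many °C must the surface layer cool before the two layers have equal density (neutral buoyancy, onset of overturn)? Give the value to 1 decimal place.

Neutral buoyancy requires Δρ = 0, i.e. −α(T_deep − T_surf′) + β(S_deep − S_surf) = 0.
T_surf′ = T_deep − (β/α)·ΔS = 2.8 − (7.5 × 10⁻⁴/1.9 × 10⁻⁴)·(+0.02) = 2.721 °C.
Cooling required: 7.4 − (2.721) = 4.679 °C.

4.7 °C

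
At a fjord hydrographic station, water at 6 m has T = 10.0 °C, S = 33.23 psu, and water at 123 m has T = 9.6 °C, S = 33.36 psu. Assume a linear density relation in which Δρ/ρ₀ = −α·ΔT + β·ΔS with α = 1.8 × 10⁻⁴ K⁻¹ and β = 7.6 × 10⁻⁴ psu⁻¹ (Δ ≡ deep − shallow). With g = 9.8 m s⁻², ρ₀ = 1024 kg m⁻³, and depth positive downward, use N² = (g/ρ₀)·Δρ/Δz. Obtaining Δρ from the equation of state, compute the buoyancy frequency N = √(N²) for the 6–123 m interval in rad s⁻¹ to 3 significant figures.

3.78 × 10⁻³ rad s⁻¹

ΔT = -0.4 K, ΔS = +0.13 psu (deep − shallow).
Δρ/ρ₀ = −αΔT + βΔS = 7.20 × 10⁻⁵ + 9.88 × 10⁻⁵ = 1.708 × 10⁻⁴, so Δρ ≈ 0.1749 kg m⁻³.
N² = (g/ρ₀)·Δρ/Δz = g·(Δρ/ρ₀)/Δz = 9.8 × 1.708 × 10⁻⁴ / 117 = 1.4306 × 10⁻⁵ s⁻².
N = √(1.4306 × 10⁻⁵) = 3.7823 × 10⁻³ rad s⁻¹ ≈ 3.78 × 10⁻³ rad s⁻¹.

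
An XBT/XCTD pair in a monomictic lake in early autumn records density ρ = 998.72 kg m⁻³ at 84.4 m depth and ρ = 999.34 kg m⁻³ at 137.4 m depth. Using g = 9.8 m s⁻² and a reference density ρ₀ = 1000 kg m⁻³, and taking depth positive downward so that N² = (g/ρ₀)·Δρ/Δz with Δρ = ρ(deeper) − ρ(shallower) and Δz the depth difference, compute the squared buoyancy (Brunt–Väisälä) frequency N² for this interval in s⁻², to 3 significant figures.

Δρ = 999.34 − 998.72 = 0.62 kg m⁻³ over Δz = 137.4 − 84.4 = 53 m.
N² = (9.8/1000) × (0.62/53) = 1.1464 × 10⁻⁴ s⁻² ≈ 1.15 × 10⁻⁴ s⁻².

1.15 × 10⁻⁴ s⁻²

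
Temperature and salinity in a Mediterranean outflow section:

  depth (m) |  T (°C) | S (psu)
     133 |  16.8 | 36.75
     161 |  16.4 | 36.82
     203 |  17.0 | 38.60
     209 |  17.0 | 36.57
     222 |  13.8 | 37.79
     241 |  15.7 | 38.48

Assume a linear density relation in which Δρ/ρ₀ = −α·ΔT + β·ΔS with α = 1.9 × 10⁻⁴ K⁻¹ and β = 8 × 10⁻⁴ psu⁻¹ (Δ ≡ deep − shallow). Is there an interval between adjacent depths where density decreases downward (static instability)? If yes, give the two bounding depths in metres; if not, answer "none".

203–209 m

Evaluate Δρ/ρ₀ = −αΔT + βΔS across each adjacent pair:
  133–161 m: −αΔT+βΔS = −(1.9 × 10⁻⁴)(-0.4)+(8 × 10⁻⁴)(+0.07) = 1.3 × 10⁻⁴ → stable
  161–203 m: −αΔT+βΔS = −(1.9 × 10⁻⁴)(+0.6)+(8 × 10⁻⁴)(+1.78) = 1.3 × 10⁻³ → stable
  203–209 m: −αΔT+βΔS = −(1.9 × 10⁻⁴)(+0.0)+(8 × 10⁻⁴)(-2.03) = -1.6 × 10⁻³ → UNSTABLE
  209–222 m: −αΔT+βΔS = −(1.9 × 10⁻⁴)(-3.2)+(8 × 10⁻⁴)(+1.22) = 1.6 × 10⁻³ → stable
  222–241 m: −αΔT+βΔS = −(1.9 × 10⁻⁴)(+1.9)+(8 × 10⁻⁴)(+0.69) = 1.9 × 10⁻⁴ → stable
The 203–209 m interval has Δρ < 0: lighter water underlies denser water.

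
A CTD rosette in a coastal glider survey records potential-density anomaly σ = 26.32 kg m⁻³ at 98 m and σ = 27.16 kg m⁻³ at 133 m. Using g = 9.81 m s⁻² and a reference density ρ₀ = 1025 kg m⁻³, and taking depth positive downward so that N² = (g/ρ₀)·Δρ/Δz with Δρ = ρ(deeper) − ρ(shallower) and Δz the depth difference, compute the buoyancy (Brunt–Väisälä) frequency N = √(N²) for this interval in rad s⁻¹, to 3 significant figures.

0.0152 rad s⁻¹

Δρ = 1027.16 − 1026.32 = 0.84 kg m⁻³ over Δz = 133 − 98 = 35 m.
N² = (9.81/1025) × (0.84/35) = 2.2970 × 10⁻⁴ s⁻².
N = √(2.2970 × 10⁻⁴) = 0.015156 rad s⁻¹ ≈ 0.0152 rad s⁻¹.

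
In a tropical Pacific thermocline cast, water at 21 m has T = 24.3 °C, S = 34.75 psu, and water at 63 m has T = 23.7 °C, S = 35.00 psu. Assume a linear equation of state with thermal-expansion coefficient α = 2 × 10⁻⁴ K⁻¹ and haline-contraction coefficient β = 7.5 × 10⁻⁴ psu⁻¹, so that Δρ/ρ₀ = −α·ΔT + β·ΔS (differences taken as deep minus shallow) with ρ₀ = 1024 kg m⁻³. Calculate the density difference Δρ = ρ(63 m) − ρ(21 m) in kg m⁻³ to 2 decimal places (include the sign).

ΔT = -0.6 K, ΔS = +0.25 psu (deep − shallow).
Δρ/ρ₀ = −(2 × 10⁻⁴)(-0.6) + (7.5 × 10⁻⁴)(+0.25) = 3.075 × 10⁻⁴.
Δρ = 1024 × (3.075 × 10⁻⁴) = +0.31 kg m⁻³.
Positive Δρ: denser below, stable.

+0.31 kg m⁻³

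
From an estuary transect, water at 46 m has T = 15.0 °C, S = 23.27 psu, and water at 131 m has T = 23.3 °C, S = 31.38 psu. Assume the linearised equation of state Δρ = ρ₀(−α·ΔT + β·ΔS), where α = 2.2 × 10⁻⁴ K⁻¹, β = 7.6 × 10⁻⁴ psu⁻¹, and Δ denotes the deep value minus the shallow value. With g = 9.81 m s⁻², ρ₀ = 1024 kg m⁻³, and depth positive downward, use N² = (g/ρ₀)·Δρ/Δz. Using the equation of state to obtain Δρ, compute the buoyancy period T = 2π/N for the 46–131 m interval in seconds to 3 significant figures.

281 s

ΔT = +8.3 K, ΔS = +8.11 psu (deep − shallow).
Δρ/ρ₀ = −αΔT + βΔS = -1.826 × 10⁻³ + 6.1636 × 10⁻³ = 4.3376 × 10⁻³, so Δρ ≈ 4.442 kg m⁻³.
N² = (g/ρ₀)·Δρ/Δz = g·(Δρ/ρ₀)/Δz = 9.81 × 4.3376 × 10⁻³ / 85 = 5.0061 × 10⁻⁴ s⁻².
N = √(5.0061 × 10⁻⁴) = 0.022374 rad s⁻¹ → T = 2π/N = 280.83 s ≈ 281 s.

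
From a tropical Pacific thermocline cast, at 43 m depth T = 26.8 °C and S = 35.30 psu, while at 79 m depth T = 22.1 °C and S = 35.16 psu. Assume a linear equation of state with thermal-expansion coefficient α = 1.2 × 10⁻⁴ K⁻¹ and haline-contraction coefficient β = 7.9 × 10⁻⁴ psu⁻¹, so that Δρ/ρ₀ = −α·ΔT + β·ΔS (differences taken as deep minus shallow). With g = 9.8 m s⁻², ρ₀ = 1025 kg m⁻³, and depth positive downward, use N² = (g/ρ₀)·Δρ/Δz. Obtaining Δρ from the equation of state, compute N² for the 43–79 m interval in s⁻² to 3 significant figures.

ΔT = -4.7 K, ΔS = -0.14 psu (deep − shallow).
Δρ/ρ₀ = −αΔT + βΔS = 5.64 × 10⁻⁴ − 1.106 × 10⁻⁴ = 4.534 × 10⁻⁴, so Δρ ≈ 0.4647 kg m⁻³.
N² = (g/ρ₀)·Δρ/Δz = g·(Δρ/ρ₀)/Δz = 9.8 × 4.534 × 10⁻⁴ / 36 = 1.2343 × 10⁻⁴ s⁻² ≈ 1.23 × 10⁻⁴ s⁻².

1.23 × 10⁻⁴ s⁻²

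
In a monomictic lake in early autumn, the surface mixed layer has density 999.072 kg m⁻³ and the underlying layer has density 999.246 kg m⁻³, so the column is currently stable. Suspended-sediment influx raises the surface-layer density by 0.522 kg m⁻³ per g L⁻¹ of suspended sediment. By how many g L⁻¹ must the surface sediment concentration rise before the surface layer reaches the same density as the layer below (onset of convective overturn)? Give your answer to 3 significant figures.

0.333 g L⁻¹

Density deficit of the surface layer: 999.246 − 999.072 = 0.174 kg m⁻³.
Required change = 0.174 / 0.522 = 0.333 g L⁻¹.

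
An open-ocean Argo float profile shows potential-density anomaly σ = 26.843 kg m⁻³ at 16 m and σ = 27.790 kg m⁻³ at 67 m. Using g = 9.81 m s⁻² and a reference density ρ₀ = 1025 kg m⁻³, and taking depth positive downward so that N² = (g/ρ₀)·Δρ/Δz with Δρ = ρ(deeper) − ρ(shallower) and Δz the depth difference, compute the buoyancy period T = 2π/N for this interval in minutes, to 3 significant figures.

Δρ = 1027.790 − 1026.843 = 0.947 kg m⁻³ over Δz = 67 − 16 = 51 m.
N² = (9.81/1025) × (0.947/51) = 1.7772 × 10⁻⁴ s⁻².
N = √(1.7772 × 10⁻⁴) = 0.013331 rad s⁻¹, so T = 2π/N = 471.32 s = 7.8553 min ≈ 7.86 min.

7.86 min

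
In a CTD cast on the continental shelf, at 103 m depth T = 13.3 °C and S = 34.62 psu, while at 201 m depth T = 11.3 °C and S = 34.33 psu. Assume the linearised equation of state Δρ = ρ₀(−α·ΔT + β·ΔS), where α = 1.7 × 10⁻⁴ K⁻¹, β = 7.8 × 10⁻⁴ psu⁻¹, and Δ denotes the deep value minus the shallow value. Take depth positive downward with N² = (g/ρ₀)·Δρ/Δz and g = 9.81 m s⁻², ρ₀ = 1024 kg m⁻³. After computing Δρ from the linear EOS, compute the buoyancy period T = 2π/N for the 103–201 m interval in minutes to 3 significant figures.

ΔT = -2.0 K, ΔS = -0.29 psu (deep − shallow).
Δρ/ρ₀ = −αΔT + βΔS = 3.40 × 10⁻⁴ − 2.262 × 10⁻⁴ = 1.138 × 10⁻⁴, so Δρ ≈ 0.1165 kg m⁻³.
N² = (g/ρ₀)·Δρ/Δz = g·(Δρ/ρ₀)/Δz = 9.81 × 1.138 × 10⁻⁴ / 98 = 1.1392 × 10⁻⁵ s⁻².
N = √(1.1392 × 10⁻⁵) = 3.3752 × 10⁻³ rad s⁻¹ → T = 2π/N = 1.8616 × 10³ s = 31.027 min ≈ 31.0 min.

31.0 min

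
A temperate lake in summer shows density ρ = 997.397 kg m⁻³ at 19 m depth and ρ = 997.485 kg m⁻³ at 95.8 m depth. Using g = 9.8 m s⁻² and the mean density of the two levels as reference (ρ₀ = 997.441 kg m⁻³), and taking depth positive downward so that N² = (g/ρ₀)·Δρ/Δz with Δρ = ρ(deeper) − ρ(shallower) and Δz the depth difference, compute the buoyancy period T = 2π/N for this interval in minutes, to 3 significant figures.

Δρ = 997.485 − 997.397 = 0.088 kg m⁻³ over Δz = 95.8 − 19 = 76.8 m.
N² = (9.8/997.441) × (0.088/76.8) = 1.1258 × 10⁻⁵ s⁻².
N = √(1.1258 × 10⁻⁵) = 3.3553 × 10⁻³ rad s⁻¹, so T = 2π/N = 1.8726 × 10³ s = 31.210 min ≈ 31.2 min.
Since Δρ > 0 the layer is stably stratified.

31.2 min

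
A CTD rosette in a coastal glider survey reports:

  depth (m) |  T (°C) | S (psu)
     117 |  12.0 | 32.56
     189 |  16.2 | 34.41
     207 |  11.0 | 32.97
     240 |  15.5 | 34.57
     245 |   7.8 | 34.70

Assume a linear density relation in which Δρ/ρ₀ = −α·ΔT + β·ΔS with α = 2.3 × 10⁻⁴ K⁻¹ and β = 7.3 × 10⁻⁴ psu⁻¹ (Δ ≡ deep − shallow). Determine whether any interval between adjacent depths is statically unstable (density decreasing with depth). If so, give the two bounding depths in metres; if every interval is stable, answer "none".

Evaluate Δρ/ρ₀ = −αΔT + βΔS across each adjacent pair:
  117–189 m: −αΔT+βΔS = −(2.3 × 10⁻⁴)(+4.2)+(7.3 × 10⁻⁴)(+1.85) = 3.8 × 10⁻⁴ → stable
  189–207 m: −αΔT+βΔS = −(2.3 × 10⁻⁴)(-5.2)+(7.3 × 10⁻⁴)(-1.44) = 1.4 × 10⁻⁴ → stable
  207–240 m: −αΔT+βΔS = −(2.3 × 10⁻⁴)(+4.5)+(7.3 × 10⁻⁴)(+1.60) = 1.3 × 10⁻⁴ → stable
  240–245 m: −αΔT+βΔS = −(2.3 × 10⁻⁴)(-7.7)+(7.3 × 10⁻⁴)(+0.13) = 1.9 × 10⁻³ → stable
Every interval has Δρ > 0: the column is stably stratified throughout.

none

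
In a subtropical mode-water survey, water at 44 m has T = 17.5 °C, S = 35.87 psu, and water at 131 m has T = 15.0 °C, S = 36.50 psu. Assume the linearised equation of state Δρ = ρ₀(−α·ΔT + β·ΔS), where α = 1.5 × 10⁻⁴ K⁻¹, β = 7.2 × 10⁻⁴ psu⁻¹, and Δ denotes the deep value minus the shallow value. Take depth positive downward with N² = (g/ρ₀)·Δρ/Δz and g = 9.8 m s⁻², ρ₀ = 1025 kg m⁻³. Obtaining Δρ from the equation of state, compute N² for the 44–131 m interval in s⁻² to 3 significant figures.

9.33 × 10⁻⁵ s⁻²

ΔT = -2.5 K, ΔS = +0.63 psu (deep − shallow).
Δρ/ρ₀ = −αΔT + βΔS = 3.75 × 10⁻⁴ + 4.536 × 10⁻⁴ = 8.286 × 10⁻⁴, so Δρ ≈ 0.8493 kg m⁻³.
N² = (g/ρ₀)·Δρ/Δz = g·(Δρ/ρ₀)/Δz = 9.8 × 8.286 × 10⁻⁴ / 87 = 9.3337 × 10⁻⁵ s⁻² ≈ 9.33 × 10⁻⁵ s⁻².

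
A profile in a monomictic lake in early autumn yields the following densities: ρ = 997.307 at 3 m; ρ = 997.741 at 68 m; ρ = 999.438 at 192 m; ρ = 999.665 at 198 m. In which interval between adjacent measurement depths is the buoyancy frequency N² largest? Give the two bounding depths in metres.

192–198 m

Compute the density gradient over each adjacent pair:
  3–68 m: Δρ/Δz = 0.434/65 = 6.7 × 10⁻³ kg m⁻⁴
  68–192 m: Δρ/Δz = 1.697/124 = 0.014 kg m⁻⁴
  192–198 m: Δρ/Δz = 0.227/6 = 0.038 kg m⁻⁴
The largest gradient is in the 192–198 m interval — the pycnocline.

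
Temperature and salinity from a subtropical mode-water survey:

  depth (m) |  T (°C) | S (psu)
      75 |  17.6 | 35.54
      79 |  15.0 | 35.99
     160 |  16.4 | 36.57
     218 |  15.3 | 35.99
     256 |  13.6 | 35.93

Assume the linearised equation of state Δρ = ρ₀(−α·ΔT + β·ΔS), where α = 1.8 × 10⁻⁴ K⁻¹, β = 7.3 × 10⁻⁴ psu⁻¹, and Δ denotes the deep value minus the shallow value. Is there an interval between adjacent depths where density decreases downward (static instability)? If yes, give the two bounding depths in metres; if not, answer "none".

160–218 m

Evaluate Δρ/ρ₀ = −αΔT + βΔS across each adjacent pair:
  75–79 m: −αΔT+βΔS = −(1.8 × 10⁻⁴)(-2.6)+(7.3 × 10⁻⁴)(+0.45) = 8.0 × 10⁻⁴ → stable
  79–160 m: −αΔT+βΔS = −(1.8 × 10⁻⁴)(+1.4)+(7.3 × 10⁻⁴)(+0.58) = 1.7 × 10⁻⁴ → stable
  160–218 m: −αΔT+βΔS = −(1.8 × 10⁻⁴)(-1.1)+(7.3 × 10⁻⁴)(-0.58) = -2.3 × 10⁻⁴ → UNSTABLE
  218–256 m: −αΔT+βΔS = −(1.8 × 10⁻⁴)(-1.7)+(7.3 × 10⁻⁴)(-0.06) = 2.6 × 10⁻⁴ → stable
The 160–218 m interval has Δρ < 0: lighter water underlies denser water.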